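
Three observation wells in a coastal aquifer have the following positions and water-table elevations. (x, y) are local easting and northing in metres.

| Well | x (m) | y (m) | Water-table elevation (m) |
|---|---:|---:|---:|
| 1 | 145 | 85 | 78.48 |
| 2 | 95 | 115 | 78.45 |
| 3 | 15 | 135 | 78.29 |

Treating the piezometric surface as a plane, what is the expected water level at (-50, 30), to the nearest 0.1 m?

77.7 m

With h = a·x + b·y + c and 1 as origin, the differences give:
  (-50)·a + 30·b = -0.03
  (-130)·a + 50·b = -0.19
Eliminate b (×50 and ×30, subtract): 1400·a = 4.200 → a = ∂h/∂x = +0.003000
Back-substitute: b = ∂h/∂y = +0.004000.
h(-50, 30) = 78.48 + (+0.003000)·(-195) + (+0.004000)·(-55) = 78.48 -0.585 -0.220 = 77.675 m.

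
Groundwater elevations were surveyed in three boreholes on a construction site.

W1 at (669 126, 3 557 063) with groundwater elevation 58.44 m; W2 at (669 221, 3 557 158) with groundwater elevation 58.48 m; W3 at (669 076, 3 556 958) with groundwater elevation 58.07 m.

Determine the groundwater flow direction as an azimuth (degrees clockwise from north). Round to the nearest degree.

137°

With h = a·x + b·y + c and W1 as origin, the differences give:
  95·a + 95·b = +0.04
  (-50)·a + (-105)·b = -0.37
Eliminate b (×(-105) and ×95, subtract): -5225·a = 30.950 → a = ∂h/∂x = -0.005923
Back-substitute: b = ∂h/∂y = +0.006344.
Flow direction (−∇h) has components (+0.005923 E, -0.006344 N).
Azimuth = atan2(E, N) = atan2(+0.005923, -0.006344) = 137.0° ≈ 137°.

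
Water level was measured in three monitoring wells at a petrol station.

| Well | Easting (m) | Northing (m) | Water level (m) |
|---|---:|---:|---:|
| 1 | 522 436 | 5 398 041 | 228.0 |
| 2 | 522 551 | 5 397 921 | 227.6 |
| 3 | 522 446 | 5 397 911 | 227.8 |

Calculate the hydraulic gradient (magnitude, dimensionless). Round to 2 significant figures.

0.0025

With h = a·x + b·y + c and 1 as origin, the differences give:
  115·a + (-120)·b = -0.4
  10·a + (-130)·b = -0.2
Eliminate b (×(-130) and ×(-120), subtract): -13750·a = 28.00 → a = ∂h/∂x = -0.002036
Back-substitute: b = ∂h/∂y = +0.001382.
|∇h| = √(-0.002036² + 0.001382²) = 0.002461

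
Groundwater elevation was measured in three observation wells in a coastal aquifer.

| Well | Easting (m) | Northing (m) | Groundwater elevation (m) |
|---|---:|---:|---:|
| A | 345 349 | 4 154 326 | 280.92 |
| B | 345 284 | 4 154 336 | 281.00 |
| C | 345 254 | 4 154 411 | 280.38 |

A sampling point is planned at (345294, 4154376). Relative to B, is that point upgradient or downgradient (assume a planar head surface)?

downgradient

With h = a·x + b·y + c and A as origin, the differences give:
  (-65)·a + 10·b = +0.08
  (-95)·a + 85·b = -0.54
Eliminate b (×85 and ×10, subtract): -4575·a = 12.200 → a = ∂h/∂x = -0.002667
Back-substitute: b = ∂h/∂y = -0.009333.
Head at (345294, 4154376) = 280.92 + (-0.002667)·(-55) + (-0.009333)·(50) = 280.60 m.
That is lower than the 281.00 m at B, so the point is downgradient.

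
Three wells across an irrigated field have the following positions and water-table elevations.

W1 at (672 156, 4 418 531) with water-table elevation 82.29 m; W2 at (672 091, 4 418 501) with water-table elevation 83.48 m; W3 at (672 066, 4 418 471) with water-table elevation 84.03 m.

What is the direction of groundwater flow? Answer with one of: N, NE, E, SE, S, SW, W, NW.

E

With h = a·x + b·y + c and W1 as origin, the differences give:
  (-65)·a + (-30)·b = +1.19
  (-90)·a + (-60)·b = +1.74
Eliminate b (×(-60) and ×(-30), subtract): 1200·a = -19.200 → a = ∂h/∂x = -0.01600
Back-substitute: b = ∂h/∂y = -0.005000.
Flow = −∇h = (+0.01600 east, +0.005000 north), which points east.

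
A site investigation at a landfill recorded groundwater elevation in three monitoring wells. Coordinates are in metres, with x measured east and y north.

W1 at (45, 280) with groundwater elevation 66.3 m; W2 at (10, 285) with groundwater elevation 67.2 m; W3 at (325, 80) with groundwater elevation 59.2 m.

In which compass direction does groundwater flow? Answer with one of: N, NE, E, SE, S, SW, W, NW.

With h = a·x + b·y + c and W1 as origin, the differences give:
  (-35)·a + 5·b = +0.9
  280·a + (-200)·b = -7.1
Eliminate b (×(-200) and ×5, subtract): 5600·a = -144.50 → a = ∂h/∂x = -0.02580
Back-substitute: b = ∂h/∂y = -0.0006250.
Flow = −∇h = (+0.02580 east, +0.0006250 north), which points east.

E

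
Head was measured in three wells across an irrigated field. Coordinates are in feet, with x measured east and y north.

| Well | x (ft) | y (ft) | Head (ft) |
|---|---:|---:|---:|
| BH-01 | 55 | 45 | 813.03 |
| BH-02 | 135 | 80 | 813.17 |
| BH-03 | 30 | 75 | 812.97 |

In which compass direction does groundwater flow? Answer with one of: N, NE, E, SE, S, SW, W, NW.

W

Taking BH-01 as reference: BH-02−BH-01 = (80, 35, +0.14); BH-03−BH-01 = (-25, 30, -0.06).
Determinant of the coordinate differences = 80·30 − (-25)·35 = 3275.
∂h/∂x = [(+0.14)·30 − (-0.06)·35] / 3275 = +0.001924
∂h/∂y = [80·(-0.06) − (-25)·(+0.14)] / 3275 = -0.0003969
Flow = −∇h = (-0.001924 east, +0.0003969 north), which points west.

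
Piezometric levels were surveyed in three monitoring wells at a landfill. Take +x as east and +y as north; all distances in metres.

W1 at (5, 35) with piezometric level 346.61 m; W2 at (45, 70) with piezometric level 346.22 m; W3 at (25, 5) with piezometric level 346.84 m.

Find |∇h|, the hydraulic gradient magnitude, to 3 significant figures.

0.00915

Differences from W1: to W2 (Δx, Δy, Δh) = (40, 35, -0.39); to W3 = (20, -30, +0.23).
Determinant of the coordinate differences = 40·(-30) − 20·35 = -1900.
∂h/∂x = [(-0.39)·(-30) − (+0.23)·35] / -1900 = -0.001921
∂h/∂y = [40·(+0.23) − 20·(-0.39)] / -1900 = -0.008947
|∇h| = √(-0.001921² + -0.008947²) = 0.009151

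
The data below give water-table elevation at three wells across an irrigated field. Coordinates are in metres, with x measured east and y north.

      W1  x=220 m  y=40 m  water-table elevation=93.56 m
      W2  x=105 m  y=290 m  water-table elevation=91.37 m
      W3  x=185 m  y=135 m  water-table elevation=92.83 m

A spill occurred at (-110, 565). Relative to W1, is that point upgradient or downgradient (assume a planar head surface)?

With h = a·x + b·y + c and W1 as origin, the differences give:
  (-115)·a + 250·b = -2.19
  (-35)·a + 95·b = -0.73
Eliminate b (×95 and ×250, subtract): -2175·a = -25.550 → a = ∂h/∂x = +0.01175
Back-substitute: b = ∂h/∂y = -0.003356.
Head at (-110, 565) = 93.56 + (+0.01175)·(-330) + (-0.003356)·(525) = 87.92 m.
That is lower than the 93.56 m at W1, so the point is downgradient.

downgradient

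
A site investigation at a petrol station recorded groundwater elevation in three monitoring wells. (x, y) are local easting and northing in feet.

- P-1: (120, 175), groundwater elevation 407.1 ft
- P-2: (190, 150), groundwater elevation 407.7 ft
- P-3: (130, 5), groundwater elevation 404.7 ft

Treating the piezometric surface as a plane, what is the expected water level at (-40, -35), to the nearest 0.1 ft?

401.7 ft

Differences from P-1: to P-2 (Δx, Δy, Δh) = (70, -25, +0.6); to P-3 = (10, -170, -2.4).
Determinant of the coordinate differences = 70·(-170) − 10·(-25) = -11650.
∂h/∂x = [(+0.6)·(-170) − (-2.4)·(-25)] / -11650 = +0.01391
∂h/∂y = [70·(-2.4) − 10·(+0.6)] / -11650 = +0.01494
h(-40, -35) = 407.1 + (+0.01391)·(-160) + (+0.01494)·(-210) = 407.1 -2.225 -3.136 = 401.739 ft.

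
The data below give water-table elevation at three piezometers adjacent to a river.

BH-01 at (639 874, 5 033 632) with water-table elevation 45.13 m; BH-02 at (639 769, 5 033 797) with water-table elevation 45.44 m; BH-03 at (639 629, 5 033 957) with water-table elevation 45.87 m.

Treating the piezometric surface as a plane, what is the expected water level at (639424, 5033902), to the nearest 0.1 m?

Three-point gradient (reference BH-01): Δ to BH-02 = (-105, 165, +0.31), Δ to BH-03 = (-245, 325, +0.74).
∂h/∂x = -0.003389, ∂h/∂y = -0.0002778 (det = 6300).
h(639424, 5033902) = 45.13 + (-0.003389)·(-450) + (-0.0002778)·(270) = 45.13 +1.525 -0.075 = 46.580 m.

46.6 m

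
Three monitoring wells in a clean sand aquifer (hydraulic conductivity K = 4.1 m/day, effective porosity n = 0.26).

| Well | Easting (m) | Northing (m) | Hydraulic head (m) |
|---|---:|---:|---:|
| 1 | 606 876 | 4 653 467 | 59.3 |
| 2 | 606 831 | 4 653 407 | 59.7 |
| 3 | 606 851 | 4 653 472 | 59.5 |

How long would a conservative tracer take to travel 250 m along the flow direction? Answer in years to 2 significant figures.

5.3 years

With h = a·x + b·y + c and 1 as origin, the differences give:
  (-45)·a + (-60)·b = +0.4
  (-25)·a + 5·b = +0.2
Eliminate b (×5 and ×(-60), subtract): -1725·a = 14.00 → a = ∂h/∂x = -0.008116
Back-substitute: b = ∂h/∂y = -0.0005797.
|∇h| = √(-0.008116² + -0.0005797²) = 0.008137
Seepage velocity v = K·i/n = 4.1 × 0.008137 / 0.26 = 0.1283 m/day.
t = 250 / 0.1283 = 1949 days = 5.34 years.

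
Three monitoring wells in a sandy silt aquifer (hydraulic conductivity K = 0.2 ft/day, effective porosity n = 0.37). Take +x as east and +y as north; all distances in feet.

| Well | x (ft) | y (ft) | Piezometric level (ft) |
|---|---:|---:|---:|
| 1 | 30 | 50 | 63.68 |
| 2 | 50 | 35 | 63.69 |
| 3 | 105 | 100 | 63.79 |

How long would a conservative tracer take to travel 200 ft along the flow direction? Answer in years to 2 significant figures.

Taking 1 as reference: 2−1 = (20, -15, +0.01); 3−1 = (75, 50, +0.11).
Determinant of the coordinate differences = 20·50 − 75·(-15) = 2125.
∂h/∂x = [(+0.01)·50 − (+0.11)·(-15)] / 2125 = +0.001012
∂h/∂y = [20·(+0.11) − 75·(+0.01)] / 2125 = +0.0006824
|∇h| = √(0.001012² + 0.0006824²) = 0.001221
Seepage velocity v = K·i/n = 0.2 × 0.001221 / 0.37 = 0.00066 ft/day.
t = 200 / 0.00066 = 3.03e+05 days = 830 years.

830 years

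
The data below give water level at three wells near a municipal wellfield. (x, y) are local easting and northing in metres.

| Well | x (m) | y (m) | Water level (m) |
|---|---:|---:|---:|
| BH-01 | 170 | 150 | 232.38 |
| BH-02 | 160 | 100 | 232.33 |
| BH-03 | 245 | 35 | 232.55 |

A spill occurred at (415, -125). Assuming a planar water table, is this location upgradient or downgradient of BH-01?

Taking BH-01 as reference: BH-02−BH-01 = (-10, -50, -0.05); BH-03−BH-01 = (75, -115, +0.17).
Determinant of the coordinate differences = (-10)·(-115) − 75·(-50) = 4900.
∂h/∂x = [(-0.05)·(-115) − (+0.17)·(-50)] / 4900 = +0.002908
∂h/∂y = [(-10)·(+0.17) − 75·(-0.05)] / 4900 = +0.0004184
Head at (415, -125) = 232.38 + (+0.002908)·(245) + (+0.0004184)·(-275) = 232.98 m.
That is higher than the 232.38 m at BH-01, so the point is upgradient.

upgradient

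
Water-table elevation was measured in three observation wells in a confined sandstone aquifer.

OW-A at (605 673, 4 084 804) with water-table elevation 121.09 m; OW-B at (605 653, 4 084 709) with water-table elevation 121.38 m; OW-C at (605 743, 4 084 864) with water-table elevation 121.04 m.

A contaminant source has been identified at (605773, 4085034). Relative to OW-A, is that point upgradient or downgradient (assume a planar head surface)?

Differences from OW-A: to OW-B (Δx, Δy, Δh) = (-20, -95, +0.29); to OW-C = (70, 60, -0.05).
Solve a·Δx + b·Δy = Δh: det = (-20)·60 − 70·(-95) = 5450.
∂h/∂x = [(+0.29)·60 − (-0.05)·(-95)] / 5450 = +0.002321
∂h/∂y = [(-20)·(-0.05) − 70·(+0.29)] / 5450 = -0.003541
Head at (605773, 4085034) = 121.09 + (+0.002321)·(100) + (-0.003541)·(230) = 120.51 m.
That is lower than the 121.09 m at OW-A, so the point is downgradient.

downgradient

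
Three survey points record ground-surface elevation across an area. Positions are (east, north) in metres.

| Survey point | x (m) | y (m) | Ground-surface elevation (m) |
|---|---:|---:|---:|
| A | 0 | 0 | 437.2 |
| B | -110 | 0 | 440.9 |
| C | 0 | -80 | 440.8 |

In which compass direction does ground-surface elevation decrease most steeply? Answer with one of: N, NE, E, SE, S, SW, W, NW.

∂z/∂x = (440.9 − 437.2) / (-110 − 0) = -0.03364
∂z/∂y = (440.8 − 437.2) / (-80 − 0) = -0.04500
Steepest decrease is along −∇f = (+0.03364 E, +0.04500 N) → northeast.

NE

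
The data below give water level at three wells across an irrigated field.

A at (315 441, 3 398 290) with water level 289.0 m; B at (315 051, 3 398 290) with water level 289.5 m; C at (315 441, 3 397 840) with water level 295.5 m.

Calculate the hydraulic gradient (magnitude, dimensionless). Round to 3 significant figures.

∂h/∂x = (289.5 − 289.0) / (315051 − 315441) = -0.001282
∂h/∂y = (295.5 − 289.0) / (3397840 − 3398290) = -0.01444
|∇h| = √(-0.001282² + -0.01444²) = 0.0145

0.0145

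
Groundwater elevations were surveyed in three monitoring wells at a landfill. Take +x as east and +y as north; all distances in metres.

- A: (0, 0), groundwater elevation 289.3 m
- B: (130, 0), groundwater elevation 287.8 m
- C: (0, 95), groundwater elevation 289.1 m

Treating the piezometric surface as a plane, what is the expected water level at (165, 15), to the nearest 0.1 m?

∂h/∂x = (287.8 − 289.3) / (130 − 0) = -0.01154
∂h/∂y = (289.1 − 289.3) / (95 − 0) = -0.002105
h(165, 15) = 289.3 + (-0.01154)·(165) + (-0.002105)·(15) = 289.3 -1.904 -0.032 = 287.365 m.

287.4 m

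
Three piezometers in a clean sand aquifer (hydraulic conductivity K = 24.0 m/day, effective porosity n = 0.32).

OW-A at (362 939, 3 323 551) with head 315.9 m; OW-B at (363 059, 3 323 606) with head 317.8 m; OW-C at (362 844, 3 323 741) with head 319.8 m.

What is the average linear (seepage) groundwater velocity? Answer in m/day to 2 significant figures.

1.8 m/day

With h = a·x + b·y + c and OW-A as origin, the differences give:
  120·a + 55·b = +1.9
  (-95)·a + 190·b = +3.9
Eliminate b (×190 and ×55, subtract): 28025·a = 146.50 → a = ∂h/∂x = +0.005227
Back-substitute: b = ∂h/∂y = +0.02314.
|∇h| = √(0.005227² + 0.02314²) = 0.02372
Seepage velocity v = K·i/n = 24.0 × 0.02372 / 0.32 = 1.779 m/day.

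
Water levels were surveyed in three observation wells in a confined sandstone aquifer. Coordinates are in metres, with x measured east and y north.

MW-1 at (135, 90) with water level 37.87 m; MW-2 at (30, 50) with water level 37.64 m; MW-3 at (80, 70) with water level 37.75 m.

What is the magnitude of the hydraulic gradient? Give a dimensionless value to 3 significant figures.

0.00206

Taking MW-1 as reference: MW-2−MW-1 = (-105, -40, -0.23); MW-3−MW-1 = (-55, -20, -0.12).
Determinant of the coordinate differences = (-105)·(-20) − (-55)·(-40) = -100.
∂h/∂x = [(-0.23)·(-20) − (-0.12)·(-40)] / -100 = +0.002000
∂h/∂y = [(-105)·(-0.12) − (-55)·(-0.23)] / -100 = +0.0005000
|∇h| = √(0.002000² + 0.0005000²) = 0.002062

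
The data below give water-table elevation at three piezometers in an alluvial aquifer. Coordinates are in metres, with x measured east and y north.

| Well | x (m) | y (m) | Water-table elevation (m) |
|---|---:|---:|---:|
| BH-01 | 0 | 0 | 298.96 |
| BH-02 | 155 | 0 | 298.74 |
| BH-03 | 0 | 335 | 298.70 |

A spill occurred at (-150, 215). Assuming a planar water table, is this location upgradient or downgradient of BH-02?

∂h/∂x = (298.74 − 298.96) / (155 − 0) = -0.001419
∂h/∂y = (298.70 − 298.96) / (335 − 0) = -0.0007761
Head at (-150, 215) = 298.96 + (-0.001419)·(-150) + (-0.0007761)·(215) = 299.01 m.
That is higher than the 298.74 m at BH-02, so the point is upgradient.

upgradient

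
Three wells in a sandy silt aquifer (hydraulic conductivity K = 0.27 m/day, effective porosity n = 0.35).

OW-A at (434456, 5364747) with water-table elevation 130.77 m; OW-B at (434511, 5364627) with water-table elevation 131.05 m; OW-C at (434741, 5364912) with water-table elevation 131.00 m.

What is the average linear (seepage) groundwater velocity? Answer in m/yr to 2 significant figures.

0.65 m/yr

With h = a·x + b·y + c and OW-A as origin, the differences give:
  55·a + (-120)·b = +0.28
  285·a + 165·b = +0.23
Eliminate b (×165 and ×(-120), subtract): 43275·a = 73.800 → a = ∂h/∂x = +0.001705
Back-substitute: b = ∂h/∂y = -0.001552.
|∇h| = √(0.001705² + -0.001552²) = 0.002306
Seepage velocity v = K·i/n = 0.27 × 0.002306 / 0.35 = 0.001779 m/day = 0.6498 m/yr.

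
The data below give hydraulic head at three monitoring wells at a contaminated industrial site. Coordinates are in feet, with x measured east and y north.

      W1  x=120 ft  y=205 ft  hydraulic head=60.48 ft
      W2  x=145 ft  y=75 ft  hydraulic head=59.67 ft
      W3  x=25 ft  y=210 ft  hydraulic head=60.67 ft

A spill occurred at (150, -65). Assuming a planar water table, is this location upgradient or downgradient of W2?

With h = a·x + b·y + c and W1 as origin, the differences give:
  25·a + (-130)·b = -0.81
  (-95)·a + 5·b = +0.19
Eliminate b (×5 and ×(-130), subtract): -12225·a = 20.650 → a = ∂h/∂x = -0.001689
Back-substitute: b = ∂h/∂y = +0.005906.
Head at (150, -65) = 60.48 + (-0.001689)·(30) + (+0.005906)·(-270) = 58.83 ft.
That is lower than the 59.67 ft at W2, so the point is downgradient.

downgradient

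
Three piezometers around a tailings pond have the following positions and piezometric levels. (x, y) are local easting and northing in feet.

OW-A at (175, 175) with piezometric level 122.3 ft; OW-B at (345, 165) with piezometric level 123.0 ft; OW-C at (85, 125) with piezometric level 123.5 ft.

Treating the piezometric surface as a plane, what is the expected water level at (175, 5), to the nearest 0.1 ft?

127.1 ft

Taking OW-A as reference: OW-B−OW-A = (170, -10, +0.7); OW-C−OW-A = (-90, -50, +1.2).
Solve a·Δx + b·Δy = Δh: det = 170·(-50) − (-90)·(-10) = -9400.
∂h/∂x = [(+0.7)·(-50) − (+1.2)·(-10)] / -9400 = +0.002447
∂h/∂y = [170·(+1.2) − (-90)·(+0.7)] / -9400 = -0.02840
h(175, 5) = 122.3 + (+0.002447)·(0) + (-0.02840)·(-170) = 122.3 +0.000 +4.829 = 127.129 ft.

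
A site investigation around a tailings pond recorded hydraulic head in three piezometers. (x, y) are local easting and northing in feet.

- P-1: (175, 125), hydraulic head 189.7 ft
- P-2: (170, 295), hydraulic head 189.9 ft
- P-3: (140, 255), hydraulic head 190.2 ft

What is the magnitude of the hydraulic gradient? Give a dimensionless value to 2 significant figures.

0.011

With h = a·x + b·y + c and P-1 as origin, the differences give:
  (-5)·a + 170·b = +0.2
  (-35)·a + 130·b = +0.5
Eliminate b (×130 and ×170, subtract): 5300·a = -59.00 → a = ∂h/∂x = -0.01113
Back-substitute: b = ∂h/∂y = +0.0008491.
|∇h| = √(-0.01113² + 0.0008491²) = 0.01116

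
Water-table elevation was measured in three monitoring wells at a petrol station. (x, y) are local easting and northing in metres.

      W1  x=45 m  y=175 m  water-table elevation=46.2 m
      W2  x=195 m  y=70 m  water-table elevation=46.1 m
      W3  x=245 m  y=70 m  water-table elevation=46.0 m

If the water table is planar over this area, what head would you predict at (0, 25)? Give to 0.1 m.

Differences from W1: to W2 (Δx, Δy, Δh) = (150, -105, -0.1); to W3 = (200, -105, -0.2).
Determinant of the coordinate differences = 150·(-105) − 200·(-105) = 5250.
∂h/∂x = [(-0.1)·(-105) − (-0.2)·(-105)] / 5250 = -0.002000
∂h/∂y = [150·(-0.2) − 200·(-0.1)] / 5250 = -0.001905
h(0, 25) = 46.2 + (-0.002000)·(-45) + (-0.001905)·(-150) = 46.2 +0.090 +0.286 = 46.576 m.

46.6 m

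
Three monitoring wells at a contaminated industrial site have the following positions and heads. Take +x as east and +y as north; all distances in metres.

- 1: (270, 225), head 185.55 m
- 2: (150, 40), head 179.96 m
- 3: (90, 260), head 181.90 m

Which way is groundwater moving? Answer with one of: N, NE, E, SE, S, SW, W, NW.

Taking 1 as reference: 2−1 = (-120, -185, -5.59); 3−1 = (-180, 35, -3.65).
Solve a·Δx + b·Δy = Δh: det = (-120)·35 − (-180)·(-185) = -37500.
∂h/∂x = [(-5.59)·35 − (-3.65)·(-185)] / -37500 = +0.02322
∂h/∂y = [(-120)·(-3.65) − (-180)·(-5.59)] / -37500 = +0.01515
Flow = −∇h = (-0.02322 east, -0.01515 north), which points southwest.

SW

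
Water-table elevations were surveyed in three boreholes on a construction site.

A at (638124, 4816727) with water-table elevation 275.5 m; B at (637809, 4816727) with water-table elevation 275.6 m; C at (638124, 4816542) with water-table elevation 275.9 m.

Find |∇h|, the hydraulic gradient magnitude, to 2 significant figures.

0.0022

∂h/∂x = (275.6 − 275.5) / (637809 − 638124) = -0.0003175
∂h/∂y = (275.9 − 275.5) / (4816542 − 4816727) = -0.002162
|∇h| = √(-0.0003175² + -0.002162²) = 0.002185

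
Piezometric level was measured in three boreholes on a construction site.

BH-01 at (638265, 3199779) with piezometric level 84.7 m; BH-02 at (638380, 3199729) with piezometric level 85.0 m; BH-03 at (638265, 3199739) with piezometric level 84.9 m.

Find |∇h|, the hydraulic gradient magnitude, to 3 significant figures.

Differences from BH-01: to BH-02 (Δx, Δy, Δh) = (115, -50, +0.3); to BH-03 = (0, -40, +0.2).
Determinant of the coordinate differences = 115·(-40) − 0·(-50) = -4600.
∂h/∂x = [(+0.3)·(-40) − (+0.2)·(-50)] / -4600 = +0.0004348
∂h/∂y = [115·(+0.2) − 0·(+0.3)] / -4600 = -0.005000
|∇h| = √(0.0004348² + -0.005000²) = 0.005019

0.00502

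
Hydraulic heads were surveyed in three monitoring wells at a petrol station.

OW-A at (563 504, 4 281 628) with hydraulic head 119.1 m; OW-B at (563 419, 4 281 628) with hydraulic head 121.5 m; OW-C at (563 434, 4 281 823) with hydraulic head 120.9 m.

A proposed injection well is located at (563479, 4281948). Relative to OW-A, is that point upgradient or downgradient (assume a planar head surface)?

With h = a·x + b·y + c and OW-A as origin, the differences give:
  (-85)·a + 0·b = +2.4
  (-70)·a + 195·b = +1.8
Eliminate b (×195 and ×0, subtract): -16575·a = 468.00 → a = ∂h/∂x = -0.02824
Back-substitute: b = ∂h/∂y = -0.0009050.
Head at (563479, 4281948) = 119.1 + (-0.02824)·(-25) + (-0.0009050)·(320) = 119.52 m.
That is higher than the 119.1 m at OW-A, so the point is upgradient.

upgradient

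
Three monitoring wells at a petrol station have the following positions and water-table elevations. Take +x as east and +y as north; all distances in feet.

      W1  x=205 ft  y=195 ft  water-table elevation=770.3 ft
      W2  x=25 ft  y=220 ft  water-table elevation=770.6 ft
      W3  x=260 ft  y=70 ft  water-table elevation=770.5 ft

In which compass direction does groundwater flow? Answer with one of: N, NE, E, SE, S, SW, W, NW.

Differences from W1: to W2 (Δx, Δy, Δh) = (-180, 25, +0.3); to W3 = (55, -125, +0.2).
Solve a·Δx + b·Δy = Δh: det = (-180)·(-125) − 55·25 = 21125.
∂h/∂x = [(+0.3)·(-125) − (+0.2)·25] / 21125 = -0.002012
∂h/∂y = [(-180)·(+0.2) − 55·(+0.3)] / 21125 = -0.002485
Flow = −∇h = (+0.002012 east, +0.002485 north), which points northeast.

NE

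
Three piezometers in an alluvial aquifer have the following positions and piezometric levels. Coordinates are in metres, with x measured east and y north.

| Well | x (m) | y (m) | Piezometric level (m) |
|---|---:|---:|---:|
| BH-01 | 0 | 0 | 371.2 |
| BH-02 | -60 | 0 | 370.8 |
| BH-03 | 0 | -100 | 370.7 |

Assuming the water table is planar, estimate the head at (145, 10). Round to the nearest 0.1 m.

372.2 m

∂h/∂x = (370.8 − 371.2) / (-60 − 0) = +0.006667
∂h/∂y = (370.7 − 371.2) / (-100 − 0) = +0.005000
h(145, 10) = 371.2 + (+0.006667)·(145) + (+0.005000)·(10) = 371.2 +0.967 +0.050 = 372.217 m.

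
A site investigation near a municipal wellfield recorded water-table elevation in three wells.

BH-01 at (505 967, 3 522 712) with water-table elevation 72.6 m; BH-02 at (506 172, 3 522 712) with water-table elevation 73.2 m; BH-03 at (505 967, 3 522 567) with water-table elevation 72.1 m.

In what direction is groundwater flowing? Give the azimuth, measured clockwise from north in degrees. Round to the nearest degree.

∂h/∂x = (73.2 − 72.6) / (506172 − 505967) = +0.002927
∂h/∂y = (72.1 − 72.6) / (3522567 − 3522712) = +0.003448
Flow direction (−∇h) has components (-0.002927 E, -0.003448 N).
Azimuth = atan2(E, N) = atan2(-0.002927, -0.003448) = 220.3° ≈ 220°.

220°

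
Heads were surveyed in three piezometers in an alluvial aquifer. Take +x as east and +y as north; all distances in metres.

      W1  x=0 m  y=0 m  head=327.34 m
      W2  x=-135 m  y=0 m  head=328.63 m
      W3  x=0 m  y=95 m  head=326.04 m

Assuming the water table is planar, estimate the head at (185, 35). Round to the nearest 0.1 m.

∂h/∂x = (328.63 − 327.34) / (-135 − 0) = -0.009556
∂h/∂y = (326.04 − 327.34) / (95 − 0) = -0.01368
h(185, 35) = 327.34 + (-0.009556)·(185) + (-0.01368)·(35) = 327.34 -1.768 -0.479 = 325.093 m.

325.1 m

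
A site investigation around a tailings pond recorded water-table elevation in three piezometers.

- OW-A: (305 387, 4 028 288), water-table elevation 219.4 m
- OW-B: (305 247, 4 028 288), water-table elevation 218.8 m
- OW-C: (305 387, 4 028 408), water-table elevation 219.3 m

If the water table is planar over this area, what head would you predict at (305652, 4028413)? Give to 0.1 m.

∂h/∂x = (218.8 − 219.4) / (305247 − 305387) = +0.004286
∂h/∂y = (219.3 − 219.4) / (4028408 − 4028288) = -0.0008333
h(305652, 4028413) = 219.4 + (+0.004286)·(265) + (-0.0008333)·(125) = 219.4 +1.136 -0.104 = 220.432 m.

220.4 m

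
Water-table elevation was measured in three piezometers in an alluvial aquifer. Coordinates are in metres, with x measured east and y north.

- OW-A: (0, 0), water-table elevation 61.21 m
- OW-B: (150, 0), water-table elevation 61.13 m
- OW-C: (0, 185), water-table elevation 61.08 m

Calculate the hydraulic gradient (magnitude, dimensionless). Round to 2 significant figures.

∂h/∂x = (61.13 − 61.21) / (150 − 0) = -0.0005333
∂h/∂y = (61.08 − 61.21) / (185 − 0) = -0.0007027
|∇h| = √(-0.0005333² + -0.0007027²) = 0.0008822

0.00088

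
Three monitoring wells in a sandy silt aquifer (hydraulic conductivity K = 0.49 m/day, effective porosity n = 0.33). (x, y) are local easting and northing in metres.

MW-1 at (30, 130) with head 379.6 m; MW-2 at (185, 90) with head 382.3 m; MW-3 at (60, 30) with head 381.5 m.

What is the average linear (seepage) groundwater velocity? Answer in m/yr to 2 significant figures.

With h = a·x + b·y + c and MW-1 as origin, the differences give:
  155·a + (-40)·b = +2.7
  30·a + (-100)·b = +1.9
Eliminate b (×(-100) and ×(-40), subtract): -14300·a = -194.00 → a = ∂h/∂x = +0.01357
Back-substitute: b = ∂h/∂y = -0.01493.
|∇h| = √(0.01357² + -0.01493²) = 0.02018
Seepage velocity v = K·i/n = 0.49 × 0.02018 / 0.33 = 0.02996 m/day = 10.94 m/yr.

11 m/yr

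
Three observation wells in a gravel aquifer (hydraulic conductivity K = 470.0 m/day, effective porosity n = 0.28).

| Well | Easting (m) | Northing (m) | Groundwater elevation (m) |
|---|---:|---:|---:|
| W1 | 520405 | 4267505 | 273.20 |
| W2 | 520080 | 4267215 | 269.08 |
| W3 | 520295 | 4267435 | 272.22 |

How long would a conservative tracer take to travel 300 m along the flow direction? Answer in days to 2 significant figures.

12 days

With h = a·x + b·y + c and W1 as origin, the differences give:
  (-325)·a + (-290)·b = -4.12
  (-110)·a + (-70)·b = -0.98
Eliminate b (×(-70) and ×(-290), subtract): -9150·a = 4.200 → a = ∂h/∂x = -0.0004590
Back-substitute: b = ∂h/∂y = +0.01472.
|∇h| = √(-0.0004590² + 0.01472²) = 0.01473
Seepage velocity v = K·i/n = 470.0 × 0.01473 / 0.28 = 24.73 m/day.
t = 300 / 24.73 = 12.13 days.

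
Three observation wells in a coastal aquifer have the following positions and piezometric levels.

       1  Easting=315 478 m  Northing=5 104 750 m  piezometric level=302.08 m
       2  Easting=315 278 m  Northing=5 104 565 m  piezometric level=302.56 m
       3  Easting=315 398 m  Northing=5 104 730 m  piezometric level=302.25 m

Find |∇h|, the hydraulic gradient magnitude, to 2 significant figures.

With h = a·x + b·y + c and 1 as origin, the differences give:
  (-200)·a + (-185)·b = +0.48
  (-80)·a + (-20)·b = +0.17
Eliminate b (×(-20) and ×(-185), subtract): -10800·a = 21.850 → a = ∂h/∂x = -0.002023
Back-substitute: b = ∂h/∂y = -0.0004074.
|∇h| = √(-0.002023² + -0.0004074²) = 0.002064

0.0021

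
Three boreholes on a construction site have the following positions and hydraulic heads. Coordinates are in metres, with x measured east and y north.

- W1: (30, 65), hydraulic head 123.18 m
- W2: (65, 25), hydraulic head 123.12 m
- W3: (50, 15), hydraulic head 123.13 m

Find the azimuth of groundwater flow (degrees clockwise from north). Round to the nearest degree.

Differences from W1: to W2 (Δx, Δy, Δh) = (35, -40, -0.06); to W3 = (20, -50, -0.05).
Solve a·Δx + b·Δy = Δh: det = 35·(-50) − 20·(-40) = -950.
∂h/∂x = [(-0.06)·(-50) − (-0.05)·(-40)] / -950 = -0.001053
∂h/∂y = [35·(-0.05) − 20·(-0.06)] / -950 = +0.0005789
Flow direction (−∇h) has components (+0.001053 E, -0.0005789 N).
Azimuth = atan2(E, N) = atan2(+0.001053, -0.0005789) = 118.8° ≈ 119°.

119°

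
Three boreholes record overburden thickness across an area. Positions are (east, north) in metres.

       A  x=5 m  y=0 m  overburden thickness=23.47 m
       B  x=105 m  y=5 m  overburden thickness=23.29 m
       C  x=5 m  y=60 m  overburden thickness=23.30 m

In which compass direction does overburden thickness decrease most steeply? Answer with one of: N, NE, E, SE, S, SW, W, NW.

NE

Differences from A: to B (Δx, Δy, Δh) = (100, 5, -0.18); to C = (0, 60, -0.17).
Solve a·Δx + b·Δy = Δd: det = 100·60 − 0·5 = 6000.
∂d/∂x = [(-0.18)·60 − (-0.17)·5] / 6000 = -0.001658
∂d/∂y = [100·(-0.17) − 0·(-0.18)] / 6000 = -0.002833
Steepest decrease is along −∇f = (+0.001658 E, +0.002833 N) → northeast.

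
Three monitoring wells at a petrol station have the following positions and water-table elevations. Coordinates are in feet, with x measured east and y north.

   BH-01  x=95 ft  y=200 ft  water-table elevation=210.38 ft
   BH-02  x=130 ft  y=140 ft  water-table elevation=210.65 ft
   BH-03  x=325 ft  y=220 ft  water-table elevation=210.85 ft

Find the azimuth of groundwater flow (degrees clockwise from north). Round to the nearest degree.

With h = a·x + b·y + c and BH-01 as origin, the differences give:
  35·a + (-60)·b = +0.27
  230·a + 20·b = +0.47
Eliminate b (×20 and ×(-60), subtract): 14500·a = 33.600 → a = ∂h/∂x = +0.002317
Back-substitute: b = ∂h/∂y = -0.003148.
Flow direction (−∇h) has components (-0.002317 E, +0.003148 N).
Azimuth = atan2(E, N) = atan2(-0.002317, +0.003148) = 323.6° ≈ 324°.

324°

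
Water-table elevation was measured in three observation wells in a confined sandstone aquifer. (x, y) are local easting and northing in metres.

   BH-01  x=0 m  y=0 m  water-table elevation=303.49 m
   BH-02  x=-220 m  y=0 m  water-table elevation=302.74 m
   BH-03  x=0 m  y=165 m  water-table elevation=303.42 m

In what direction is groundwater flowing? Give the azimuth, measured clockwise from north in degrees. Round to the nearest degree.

∂h/∂x = (302.74 − 303.49) / (-220 − 0) = +0.003409
∂h/∂y = (303.42 − 303.49) / (165 − 0) = -0.0004242
Flow direction (−∇h) has components (-0.003409 E, +0.0004242 N).
Azimuth = atan2(E, N) = atan2(-0.003409, +0.0004242) = 277.1° ≈ 277°.

277°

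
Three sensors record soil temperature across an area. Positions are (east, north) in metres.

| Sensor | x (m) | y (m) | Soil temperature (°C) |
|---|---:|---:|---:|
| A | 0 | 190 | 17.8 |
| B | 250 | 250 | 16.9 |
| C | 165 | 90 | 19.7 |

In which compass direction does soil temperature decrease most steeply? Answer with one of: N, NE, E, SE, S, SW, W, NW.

N

Differences from A: to B (Δx, Δy, Δh) = (250, 60, -0.9); to C = (165, -100, +1.9).
Solve a·Δx + b·Δy = ΔT: det = 250·(-100) − 165·60 = -34900.
∂T/∂x = [(-0.9)·(-100) − (+1.9)·60] / -34900 = +0.0006877
∂T/∂y = [250·(+1.9) − 165·(-0.9)] / -34900 = -0.01787
Steepest decrease is along −∇f = (-0.0006877 E, +0.01787 N) → north.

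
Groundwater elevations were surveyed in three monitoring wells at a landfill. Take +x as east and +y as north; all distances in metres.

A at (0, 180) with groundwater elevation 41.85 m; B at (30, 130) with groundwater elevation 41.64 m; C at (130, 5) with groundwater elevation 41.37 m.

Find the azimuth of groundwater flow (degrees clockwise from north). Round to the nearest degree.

225°

Differences from A: to B (Δx, Δy, Δh) = (30, -50, -0.21); to C = (130, -175, -0.48).
Solve a·Δx + b·Δy = Δh: det = 30·(-175) − 130·(-50) = 1250.
∂h/∂x = [(-0.21)·(-175) − (-0.48)·(-50)] / 1250 = +0.01020
∂h/∂y = [30·(-0.48) − 130·(-0.21)] / 1250 = +0.01032
Flow direction (−∇h) has components (-0.01020 E, -0.01032 N).
Azimuth = atan2(E, N) = atan2(-0.01020, -0.01032) = 224.7° ≈ 225°.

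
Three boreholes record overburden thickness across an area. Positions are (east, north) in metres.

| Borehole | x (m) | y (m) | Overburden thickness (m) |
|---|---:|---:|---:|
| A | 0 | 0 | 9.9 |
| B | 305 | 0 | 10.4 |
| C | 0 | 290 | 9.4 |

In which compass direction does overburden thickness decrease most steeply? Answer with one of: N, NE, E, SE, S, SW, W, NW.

∂d/∂x = (10.4 − 9.9) / (305 − 0) = +0.001639
∂d/∂y = (9.4 − 9.9) / (290 − 0) = -0.001724
Steepest decrease is along −∇f = (-0.001639 E, +0.001724 N) → northwest.

NW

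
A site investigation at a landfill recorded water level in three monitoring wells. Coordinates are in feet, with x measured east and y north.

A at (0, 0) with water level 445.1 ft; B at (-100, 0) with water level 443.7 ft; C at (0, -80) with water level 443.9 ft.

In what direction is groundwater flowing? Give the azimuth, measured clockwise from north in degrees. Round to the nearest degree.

223°

∂h/∂x = (443.7 − 445.1) / (-100 − 0) = +0.01400
∂h/∂y = (443.9 − 445.1) / (-80 − 0) = +0.01500
Flow direction (−∇h) has components (-0.01400 E, -0.01500 N).
Azimuth = atan2(E, N) = atan2(-0.01400, -0.01500) = 223.0° ≈ 223°.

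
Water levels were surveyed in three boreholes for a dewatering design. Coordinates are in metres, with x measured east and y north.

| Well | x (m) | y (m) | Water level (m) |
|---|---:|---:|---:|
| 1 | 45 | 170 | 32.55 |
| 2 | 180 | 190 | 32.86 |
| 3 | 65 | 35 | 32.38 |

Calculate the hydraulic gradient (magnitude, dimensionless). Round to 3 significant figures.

Taking 1 as reference: 2−1 = (135, 20, +0.31); 3−1 = (20, -135, -0.17).
Solve a·Δx + b·Δy = Δh: det = 135·(-135) − 20·20 = -18625.
∂h/∂x = [(+0.31)·(-135) − (-0.17)·20] / -18625 = +0.002064
∂h/∂y = [135·(-0.17) − 20·(+0.31)] / -18625 = +0.001565
|∇h| = √(0.002064² + 0.001565²) = 0.00259

0.00259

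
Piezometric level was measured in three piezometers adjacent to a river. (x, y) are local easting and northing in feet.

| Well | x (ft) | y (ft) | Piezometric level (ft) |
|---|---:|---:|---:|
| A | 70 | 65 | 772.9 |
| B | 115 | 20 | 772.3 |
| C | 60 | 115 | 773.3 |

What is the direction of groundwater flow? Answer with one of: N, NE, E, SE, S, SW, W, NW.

Three-point gradient (reference A): Δ to B = (45, -45, -0.6), Δ to C = (-10, 50, +0.4).
∂h/∂x = -0.006667, ∂h/∂y = +0.006667 (det = 1800).
Flow = −∇h = (+0.006667 east, -0.006667 north), which points southeast.

SE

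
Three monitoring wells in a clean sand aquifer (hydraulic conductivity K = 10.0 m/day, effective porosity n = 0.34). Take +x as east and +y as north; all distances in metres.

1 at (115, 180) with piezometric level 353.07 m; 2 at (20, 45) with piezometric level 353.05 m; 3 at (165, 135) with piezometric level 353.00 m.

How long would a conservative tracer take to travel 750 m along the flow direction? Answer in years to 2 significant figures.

With h = a·x + b·y + c and 1 as origin, the differences give:
  (-95)·a + (-135)·b = -0.02
  50·a + (-45)·b = -0.07
Eliminate b (×(-45) and ×(-135), subtract): 11025·a = -8.550 → a = ∂h/∂x = -0.0007755
Back-substitute: b = ∂h/∂y = +0.0006939.
|∇h| = √(-0.0007755² + 0.0006939²) = 0.001041
Seepage velocity v = K·i/n = 10.0 × 0.001041 / 0.34 = 0.03062 m/day.
t = 750 / 0.03062 = 2.449e+04 days = 67 years.

67 years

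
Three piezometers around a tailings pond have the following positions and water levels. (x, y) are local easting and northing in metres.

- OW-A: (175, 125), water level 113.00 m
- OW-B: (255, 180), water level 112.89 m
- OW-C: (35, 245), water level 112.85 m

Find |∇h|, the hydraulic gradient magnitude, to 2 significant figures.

Three-point gradient (reference OW-A): Δ to OW-B = (80, 55, -0.11), Δ to OW-C = (-140, 120, -0.15).
∂h/∂x = -0.0002861, ∂h/∂y = -0.001584 (det = 17300).
|∇h| = √(-0.0002861² + -0.001584²) = 0.00161

0.0016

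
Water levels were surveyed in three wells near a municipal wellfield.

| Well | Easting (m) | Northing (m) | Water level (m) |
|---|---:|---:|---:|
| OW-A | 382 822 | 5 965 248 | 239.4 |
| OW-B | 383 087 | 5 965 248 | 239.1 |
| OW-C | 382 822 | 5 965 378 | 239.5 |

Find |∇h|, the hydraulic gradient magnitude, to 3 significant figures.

0.00137

∂h/∂x = (239.1 − 239.4) / (383087 − 382822) = -0.001132
∂h/∂y = (239.5 − 239.4) / (5965378 − 5965248) = +0.0007692
|∇h| = √(-0.001132² + 0.0007692²) = 0.001369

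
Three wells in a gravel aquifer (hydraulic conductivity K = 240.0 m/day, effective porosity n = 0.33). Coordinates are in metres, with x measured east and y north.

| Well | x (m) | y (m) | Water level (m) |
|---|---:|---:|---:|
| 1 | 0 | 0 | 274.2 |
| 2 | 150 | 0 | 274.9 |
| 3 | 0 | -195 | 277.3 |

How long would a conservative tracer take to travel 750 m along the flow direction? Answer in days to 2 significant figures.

62 days

∂h/∂x = (274.9 − 274.2) / (150 − 0) = +0.004667
∂h/∂y = (277.3 − 274.2) / (-195 − 0) = -0.01590
|∇h| = √(0.004667² + -0.01590²) = 0.01657
Seepage velocity v = K·i/n = 240.0 × 0.01657 / 0.33 = 12.05 m/day.
t = 750 / 12.05 = 62.24 days.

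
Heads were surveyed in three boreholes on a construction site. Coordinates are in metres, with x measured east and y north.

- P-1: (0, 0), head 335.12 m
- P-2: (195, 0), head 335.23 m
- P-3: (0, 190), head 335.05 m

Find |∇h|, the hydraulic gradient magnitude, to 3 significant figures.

0.000674

∂h/∂x = (335.23 − 335.12) / (195 − 0) = +0.0005641
∂h/∂y = (335.05 − 335.12) / (190 − 0) = -0.0003684
|∇h| = √(0.0005641² + -0.0003684²) = 0.0006737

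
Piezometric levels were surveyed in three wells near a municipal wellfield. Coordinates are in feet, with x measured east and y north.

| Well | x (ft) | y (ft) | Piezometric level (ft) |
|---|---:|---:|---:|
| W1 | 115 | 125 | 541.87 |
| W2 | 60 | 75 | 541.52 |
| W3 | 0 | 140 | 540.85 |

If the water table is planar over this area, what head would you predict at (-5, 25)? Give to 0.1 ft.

Differences from W1: to W2 (Δx, Δy, Δh) = (-55, -50, -0.35); to W3 = (-115, 15, -1.02).
Solve a·Δx + b·Δy = Δh: det = (-55)·15 − (-115)·(-50) = -6575.
∂h/∂x = [(-0.35)·15 − (-1.02)·(-50)] / -6575 = +0.008555
∂h/∂y = [(-55)·(-1.02) − (-115)·(-0.35)] / -6575 = -0.002411
h(-5, 25) = 541.87 + (+0.008555)·(-120) + (-0.002411)·(-100) = 541.87 -1.027 +0.241 = 541.084 ft.

541.1 ft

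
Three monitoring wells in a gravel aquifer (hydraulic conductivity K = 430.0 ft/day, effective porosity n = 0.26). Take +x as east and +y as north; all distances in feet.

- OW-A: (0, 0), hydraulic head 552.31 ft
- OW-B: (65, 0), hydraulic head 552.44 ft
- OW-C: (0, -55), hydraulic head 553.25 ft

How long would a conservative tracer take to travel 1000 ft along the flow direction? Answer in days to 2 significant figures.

35 days

∂h/∂x = (552.44 − 552.31) / (65 − 0) = +0.002000
∂h/∂y = (553.25 − 552.31) / (-55 − 0) = -0.01709
|∇h| = √(0.002000² + -0.01709²) = 0.01721
Seepage velocity v = K·i/n = 430.0 × 0.01721 / 0.26 = 28.46 ft/day.
t = 1000 / 28.46 = 35.14 days.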